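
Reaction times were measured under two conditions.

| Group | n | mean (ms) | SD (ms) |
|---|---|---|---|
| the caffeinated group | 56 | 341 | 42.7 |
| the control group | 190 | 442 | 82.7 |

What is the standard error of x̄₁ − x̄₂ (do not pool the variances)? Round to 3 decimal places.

8.280

Standard errors of each mean: 42.7/√56 = 5.7060 and 82.7/√190 = 5.9997.
SE(x̄₁ − x̄₂) = √(5.7060² + 5.9997²) = 8.2798 for independent samples with unequal variances.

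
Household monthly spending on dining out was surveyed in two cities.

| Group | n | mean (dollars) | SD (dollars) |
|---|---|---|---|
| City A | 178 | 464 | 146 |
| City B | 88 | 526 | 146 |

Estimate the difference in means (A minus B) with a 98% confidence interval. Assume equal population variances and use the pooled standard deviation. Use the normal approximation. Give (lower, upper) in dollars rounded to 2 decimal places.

(-106.25, -17.75)

s_p = √[((n₁−1)s₁² + (n₂−1)s₂²)/(n₁+n₂−2)] = √[(177·146² + 87·146²)/264] = 146.0000.
SE = 146.0000·√(1/178 + 1/88) = 19.0258.
With z* = 2.326, margin = 2.326 × 19.0258 = 44.2540.
x̄₁ − x̄₂ = 464 − 526 = -62.0000; interval -62.0000 ± 44.2540 = (-106.25, -17.75).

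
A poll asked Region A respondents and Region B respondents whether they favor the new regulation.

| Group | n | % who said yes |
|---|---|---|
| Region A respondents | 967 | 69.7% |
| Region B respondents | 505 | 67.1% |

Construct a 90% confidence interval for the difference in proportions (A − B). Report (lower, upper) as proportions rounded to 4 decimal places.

SE₁ = √(p̂₁(1−p̂₁)/n₁) = √(0.6970·0.3030/967) = 0.01478; SE₂ = √(0.6710·0.3290/505) = 0.02091.
Independent samples: SE of the difference = √(SE₁² + SE₂²) = √(0.0002184484 + 0.0004372281) = 0.02561.
z* for 90% confidence is 1.645, so the margin of error is 1.645 × 0.02561 = 0.04213.
Point estimate p̂₁ − p̂₂ = 0.6970 − 0.6710 = 0.0260.
0.0260 ± 0.04213 → (-0.0161, 0.0681).

(-0.0161, 0.0681)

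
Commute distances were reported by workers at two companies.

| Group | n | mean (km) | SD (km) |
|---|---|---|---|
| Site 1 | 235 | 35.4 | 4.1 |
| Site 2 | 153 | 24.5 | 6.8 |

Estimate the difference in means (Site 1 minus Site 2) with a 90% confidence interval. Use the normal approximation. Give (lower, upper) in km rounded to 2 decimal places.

(9.89, 11.91)

Per-group SEs: s₁/√n₁ = 4.1/√235 = 0.2675, s₂/√n₂ = 6.8/√153 = 0.5497.
Unpooled SE of the difference: √(0.07155625 + 0.30217009) = 0.6113.
Margin of error = z* · SE = 1.645 × 0.6113 = 1.0056.
x̄₁ − x̄₂ = 35.4 − 24.5 = 10.9000.
CI: 10.9000 ± 1.0056 = (9.89, 11.91).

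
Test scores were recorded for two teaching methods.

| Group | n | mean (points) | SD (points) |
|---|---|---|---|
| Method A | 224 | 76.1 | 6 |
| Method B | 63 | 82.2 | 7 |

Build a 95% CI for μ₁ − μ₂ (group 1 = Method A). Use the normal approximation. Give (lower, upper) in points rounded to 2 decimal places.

Standard errors of each mean: 6/√224 = 0.4009 and 7/√63 = 0.8819.
SE(x̄₁ − x̄₂) = √(0.4009² + 0.8819²) = 0.9687 for independent samples with unequal variances.
With z* = 1.960, the margin is 1.960 × 0.9687 = 1.8987.
x̄₁ − x̄₂ = 76.1 − 82.2 = -6.1000; the interval is -6.1000 ± 1.8987 = (-8.00, -4.20).

(-8.00, -4.20)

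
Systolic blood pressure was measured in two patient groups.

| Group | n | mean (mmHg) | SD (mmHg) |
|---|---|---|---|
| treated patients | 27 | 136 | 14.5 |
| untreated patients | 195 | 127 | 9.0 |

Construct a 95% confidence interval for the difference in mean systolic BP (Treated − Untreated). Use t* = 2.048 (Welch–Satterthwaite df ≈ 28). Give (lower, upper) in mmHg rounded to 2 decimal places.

(3.13, 14.87)

Per-group SEs: s₁/√n₁ = 14.5/√27 = 2.7905, s₂/√n₂ = 9.0/√195 = 0.6445.
Unpooled SE of the difference: √(7.78689025 + 0.41538025) = 2.8640.
Margin of error = t* · SE = 2.048 × 2.8640 = 5.8655.
x̄₁ − x̄₂ = 136 − 127 = 9.0000.
CI: 9.0000 ± 5.8655 = (3.13, 14.87).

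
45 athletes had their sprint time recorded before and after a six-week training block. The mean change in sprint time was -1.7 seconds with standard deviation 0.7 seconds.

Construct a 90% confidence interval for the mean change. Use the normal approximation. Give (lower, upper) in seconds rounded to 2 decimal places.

This is a matched-pairs design, so SE = s_d/√n = 0.7/√45 = 0.1043.
Margin = 1.645 × 0.1043 = 0.1716; the interval is -1.7 ± 0.1716 = (-1.87, -1.53).

(-1.87, -1.53)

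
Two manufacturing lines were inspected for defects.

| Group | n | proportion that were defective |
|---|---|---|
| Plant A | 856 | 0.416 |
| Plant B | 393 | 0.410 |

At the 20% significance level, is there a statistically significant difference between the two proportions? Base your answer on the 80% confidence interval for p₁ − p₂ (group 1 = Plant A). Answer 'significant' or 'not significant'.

Each SE is √(p̂(1−p̂)/n): √(0.4160·0.5840/856) = 0.01685 and √(0.4100·0.5900/393) = 0.02481.
SE(p̂₁ − p̂₂) = √(SE₁² + SE₂²) = √(0.0002839225 + 0.0006155361) = 0.02999, since the two samples are independent.
At 80% confidence z* = 1.282; margin = 1.282 × 0.02999 = 0.03845.
The difference is 0.4160 − 0.4100 = 0.0060, so the interval is 0.0060 ± 0.03845 = (-0.03245, 0.04445).
The interval (-0.03245, 0.04445) contains 0, so the difference is not significant.

not significant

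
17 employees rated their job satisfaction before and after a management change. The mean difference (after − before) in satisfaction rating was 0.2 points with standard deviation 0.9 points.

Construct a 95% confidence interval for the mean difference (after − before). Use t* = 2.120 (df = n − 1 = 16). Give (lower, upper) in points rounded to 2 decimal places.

(-0.26, 0.66)

Paired design: SE = s_d/√n = 0.9/√17 = 0.2183.
t* = 2.120; margin of error = 2.120 × 0.2183 = 0.4628.
0.2 ± 0.4628 → (-0.26, 0.66).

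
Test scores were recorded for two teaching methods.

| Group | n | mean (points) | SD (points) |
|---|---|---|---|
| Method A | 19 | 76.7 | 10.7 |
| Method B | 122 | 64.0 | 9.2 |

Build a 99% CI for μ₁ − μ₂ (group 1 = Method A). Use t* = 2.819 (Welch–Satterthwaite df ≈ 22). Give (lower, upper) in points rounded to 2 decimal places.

(5.39, 20.01)

Per-group SEs: s₁/√n₁ = 10.7/√19 = 2.4547, s₂/√n₂ = 9.2/√122 = 0.8329.
Unpooled SE of the difference: √(6.02555209 + 0.69372241) = 2.5922.
Margin of error = t* · SE = 2.819 × 2.5922 = 7.3074.
x̄₁ − x̄₂ = 76.7 − 64.0 = 12.7000.
CI: 12.7000 ± 7.3074 = (5.39, 20.01).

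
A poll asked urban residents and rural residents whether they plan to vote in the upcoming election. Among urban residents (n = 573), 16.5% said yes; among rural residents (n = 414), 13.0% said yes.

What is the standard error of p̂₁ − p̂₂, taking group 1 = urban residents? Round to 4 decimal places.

0.0227

Each SE is √(p̂(1−p̂)/n): √(0.1650·0.8350/573) = 0.01551 and √(0.1300·0.8700/414) = 0.01653.
SE(p̂₁ − p̂₂) = √(SE₁² + SE₂²) = √(0.0002405601 + 0.0002732409) = 0.02267, since the two samples are independent.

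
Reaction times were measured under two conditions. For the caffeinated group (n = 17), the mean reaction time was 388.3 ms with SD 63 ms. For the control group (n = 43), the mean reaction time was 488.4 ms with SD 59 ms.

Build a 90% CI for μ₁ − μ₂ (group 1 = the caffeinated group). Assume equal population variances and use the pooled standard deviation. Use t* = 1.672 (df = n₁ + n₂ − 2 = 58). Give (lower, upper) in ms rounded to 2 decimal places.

(-128.90, -71.30)

Pooled variance s_p² = [16·63² + 42·59²] / (17+43−2) = 3615.6207, so s_p = 60.1300.
SE_diff = s_p·√(1/n₁ + 1/n₂) = 60.1300·√(1/17 + 1/43) = 17.2269.
t* = 1.672; margin = 1.672 × 17.2269 = 28.8034.
Difference = 388.3 − 488.4 = -100.1000.
-100.1000 ± 28.8034 → (-128.90, -71.30).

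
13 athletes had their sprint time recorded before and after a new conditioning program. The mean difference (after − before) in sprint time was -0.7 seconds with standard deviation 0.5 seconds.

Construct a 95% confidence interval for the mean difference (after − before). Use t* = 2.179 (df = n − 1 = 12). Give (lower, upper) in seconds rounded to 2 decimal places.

(-1.00, -0.40)

This is a matched-pairs design, so SE = s_d/√n = 0.5/√13 = 0.1387.
Margin = 2.179 × 0.1387 = 0.3022; the interval is -0.7 ± 0.3022 = (-1.00, -0.40).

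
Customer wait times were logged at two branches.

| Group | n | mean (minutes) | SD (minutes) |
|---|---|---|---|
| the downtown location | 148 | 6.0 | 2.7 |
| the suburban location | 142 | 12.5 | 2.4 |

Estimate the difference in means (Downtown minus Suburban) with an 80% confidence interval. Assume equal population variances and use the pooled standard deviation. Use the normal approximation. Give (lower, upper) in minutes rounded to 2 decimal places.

(-6.89, -6.11)

s_p = √[((n₁−1)s₁² + (n₂−1)s₂²)/(n₁+n₂−2)] = √[(147·2.7² + 141·2.4²)/288] = 2.5575.
SE = 2.5575·√(1/148 + 1/142) = 0.3004.
With z* = 1.282, margin = 1.282 × 0.3004 = 0.3851.
x̄₁ − x̄₂ = 6.0 − 12.5 = -6.5000; interval -6.5000 ± 0.3851 = (-6.89, -6.11).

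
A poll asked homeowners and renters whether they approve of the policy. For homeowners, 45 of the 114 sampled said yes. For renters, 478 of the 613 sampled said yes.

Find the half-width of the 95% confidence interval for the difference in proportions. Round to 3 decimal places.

0.096

Sample proportions: 45/114 = 0.3947, 478/613 = 0.7798.
Each SE is √(p̂(1−p̂)/n): √(0.3947·0.6053/114) = 0.04578 and √(0.7798·0.2202/613) = 0.01674.
SE(p̂₁ − p̂₂) = √(SE₁² + SE₂²) = √(0.0020958084 + 0.0002802276) = 0.04874, since the two samples are independent.
At 95% confidence z* = 1.960; margin = 1.960 × 0.04874 = 0.09553.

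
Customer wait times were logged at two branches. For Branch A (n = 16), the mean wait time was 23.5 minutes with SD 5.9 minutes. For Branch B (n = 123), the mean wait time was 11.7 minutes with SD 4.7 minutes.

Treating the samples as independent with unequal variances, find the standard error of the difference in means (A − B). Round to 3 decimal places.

1.535

Standard errors of each mean: 5.9/√16 = 1.4750 and 4.7/√123 = 0.4238.
SE(x̄₁ − x̄₂) = √(1.4750² + 0.4238²) = 1.5347 for independent samples with unequal variances.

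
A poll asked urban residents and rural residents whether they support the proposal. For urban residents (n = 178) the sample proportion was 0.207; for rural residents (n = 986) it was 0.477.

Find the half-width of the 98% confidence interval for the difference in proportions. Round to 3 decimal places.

SE₁ = √(p̂₁(1−p̂₁)/n₁) = √(0.2070·0.7930/178) = 0.03037; SE₂ = √(0.4770·0.5230/986) = 0.01591.
Independent samples: SE of the difference = √(SE₁² + SE₂²) = √(0.0009223369 + 0.0002531281) = 0.03429.
z* for 98% confidence is 2.326, so the margin of error is 2.326 × 0.03429 = 0.07976.

0.080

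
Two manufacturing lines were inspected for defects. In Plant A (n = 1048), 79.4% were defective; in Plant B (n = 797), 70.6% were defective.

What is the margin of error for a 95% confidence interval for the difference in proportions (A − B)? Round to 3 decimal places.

0.040

The two standard errors are √(0.7940×0.2060/1048) = 0.01249 and √(0.7060×0.2940/797) = 0.01614.
Because the samples are independent, SE_diff = √(0.01249² + 0.01614²) = 0.02041.
Using z* = 1.960 for 95%, ME = 1.960 × 0.02041 = 0.04000.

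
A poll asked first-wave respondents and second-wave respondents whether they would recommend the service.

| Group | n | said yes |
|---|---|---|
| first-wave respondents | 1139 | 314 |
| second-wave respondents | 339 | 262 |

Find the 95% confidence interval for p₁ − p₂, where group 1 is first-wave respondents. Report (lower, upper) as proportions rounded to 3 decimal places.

(-0.549, -0.446)

Sample proportions: 314/1139 = 0.2757, 262/339 = 0.7729.
Each SE is √(p̂(1−p̂)/n): √(0.2757·0.7243/1139) = 0.01324 and √(0.7729·0.2271/339) = 0.02275.
SE(p̂₁ − p̂₂) = √(SE₁² + SE₂²) = √(0.0001752976 + 0.0005175625) = 0.02632, since the two samples are independent.
At 95% confidence z* = 1.960; margin = 1.960 × 0.02632 = 0.05159.
The difference is 0.2757 − 0.7729 = -0.4972, so the interval is -0.4972 ± 0.05159 = (-0.549, -0.446).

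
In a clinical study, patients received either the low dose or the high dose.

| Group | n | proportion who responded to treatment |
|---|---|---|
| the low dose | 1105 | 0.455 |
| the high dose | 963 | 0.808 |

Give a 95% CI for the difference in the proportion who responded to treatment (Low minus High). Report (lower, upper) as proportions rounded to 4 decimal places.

(-0.3915, -0.3145)

The two standard errors are √(0.4550×0.5450/1105) = 0.01498 and √(0.8080×0.1920/963) = 0.01269.
Because the samples are independent, SE_diff = √(0.01498² + 0.01269²) = 0.01963.
Using z* = 1.960 for 95%, ME = 1.960 × 0.01963 = 0.03847.
p̂₁ − p̂₂ = -0.3530; interval -0.3530 ± 0.03847 gives (-0.3915, -0.3145).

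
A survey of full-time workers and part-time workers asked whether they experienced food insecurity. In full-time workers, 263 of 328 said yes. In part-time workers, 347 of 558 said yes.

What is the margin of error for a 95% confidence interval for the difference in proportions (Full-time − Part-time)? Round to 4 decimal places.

First, p̂₁ = 263/328 = 0.8018; p̂₂ = 347/558 = 0.6219.
The two standard errors are √(0.8018×0.1982/328) = 0.02201 and √(0.6219×0.3781/558) = 0.02053.
Because the samples are independent, SE_diff = √(0.02201² + 0.02053²) = 0.03010.
Using z* = 1.960 for 95%, ME = 1.960 × 0.03010 = 0.05900.

0.0590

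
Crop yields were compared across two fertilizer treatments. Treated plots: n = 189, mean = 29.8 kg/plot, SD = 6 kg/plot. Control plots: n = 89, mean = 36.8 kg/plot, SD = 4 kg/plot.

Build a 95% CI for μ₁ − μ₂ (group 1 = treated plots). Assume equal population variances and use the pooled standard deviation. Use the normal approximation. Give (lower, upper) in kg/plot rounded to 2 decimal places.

(-8.37, -5.63)

Pooled variance s_p² = [188·6² + 88·4²] / (189+89−2) = 29.6232, so s_p = 5.4427.
SE_diff = s_p·√(1/n₁ + 1/n₂) = 5.4427·√(1/189 + 1/89) = 0.6997.
z* = 1.960; margin = 1.960 × 0.6997 = 1.3714.
Difference = 29.8 − 36.8 = -7.0000.
-7.0000 ± 1.3714 → (-8.37, -5.63).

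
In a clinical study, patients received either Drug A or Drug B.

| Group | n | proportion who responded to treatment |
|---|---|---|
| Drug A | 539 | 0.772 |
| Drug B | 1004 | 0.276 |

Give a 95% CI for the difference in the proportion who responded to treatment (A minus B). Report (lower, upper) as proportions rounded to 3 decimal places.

Each SE is √(p̂(1−p̂)/n): √(0.7720·0.2280/539) = 0.01807 and √(0.2760·0.7240/1004) = 0.01411.
SE(p̂₁ − p̂₂) = √(SE₁² + SE₂²) = √(0.0003265249 + 0.0001990921) = 0.02293, since the two samples are independent.
At 95% confidence z* = 1.960; margin = 1.960 × 0.02293 = 0.04494.
The difference is 0.7720 − 0.2760 = 0.4960, so the interval is 0.4960 ± 0.04494 = (0.451, 0.541).

(0.451, 0.541)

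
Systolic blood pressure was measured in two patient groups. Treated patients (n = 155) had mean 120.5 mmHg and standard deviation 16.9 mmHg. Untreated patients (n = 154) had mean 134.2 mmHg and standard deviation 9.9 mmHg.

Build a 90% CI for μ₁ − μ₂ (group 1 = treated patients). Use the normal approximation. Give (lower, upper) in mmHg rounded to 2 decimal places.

(-16.29, -11.11)

Per-group SEs: s₁/√n₁ = 16.9/√155 = 1.3574, s₂/√n₂ = 9.9/√154 = 0.7978.
Unpooled SE of the difference: √(1.84253476 + 0.63648484) = 1.5745.
Margin of error = z* · SE = 1.645 × 1.5745 = 2.5901.
x̄₁ − x̄₂ = 120.5 − 134.2 = -13.7000.
CI: -13.7000 ± 2.5901 = (-16.29, -11.11).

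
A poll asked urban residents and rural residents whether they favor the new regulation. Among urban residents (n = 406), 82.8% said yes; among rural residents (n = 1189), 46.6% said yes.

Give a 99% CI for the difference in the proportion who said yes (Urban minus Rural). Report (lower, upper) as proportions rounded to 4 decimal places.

(0.3010, 0.4230)

The two standard errors are √(0.8280×0.1720/406) = 0.01873 and √(0.4660×0.5340/1189) = 0.01447.
Because the samples are independent, SE_diff = √(0.01873² + 0.01447²) = 0.02367.
Using z* = 2.576 for 99%, ME = 2.576 × 0.02367 = 0.06097.
p̂₁ − p̂₂ = 0.3620; interval 0.3620 ± 0.06097 gives (0.3010, 0.4230).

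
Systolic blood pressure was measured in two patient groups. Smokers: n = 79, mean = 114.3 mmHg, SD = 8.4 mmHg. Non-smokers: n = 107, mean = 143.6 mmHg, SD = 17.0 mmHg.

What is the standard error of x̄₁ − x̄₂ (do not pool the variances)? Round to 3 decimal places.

1.896

Per-group SEs: s₁/√n₁ = 8.4/√79 = 0.9451, s₂/√n₂ = 17.0/√107 = 1.6435.
Unpooled SE of the difference: √(0.89321401 + 2.70109225) = 1.8959.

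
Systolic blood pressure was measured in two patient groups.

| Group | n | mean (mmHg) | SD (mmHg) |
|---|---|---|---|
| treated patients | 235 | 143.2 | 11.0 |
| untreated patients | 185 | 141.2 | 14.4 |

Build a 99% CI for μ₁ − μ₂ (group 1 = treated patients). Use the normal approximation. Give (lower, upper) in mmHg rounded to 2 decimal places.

Per-group SEs: s₁/√n₁ = 11.0/√235 = 0.7176, s₂/√n₂ = 14.4/√185 = 1.0587.
Unpooled SE of the difference: √(0.51494976 + 1.12084569) = 1.2790.
Margin of error = z* · SE = 2.576 × 1.2790 = 3.2947.
x̄₁ − x̄₂ = 143.2 − 141.2 = 2.0000.
CI: 2.0000 ± 3.2947 = (-1.29, 5.29).

(-1.29, 5.29)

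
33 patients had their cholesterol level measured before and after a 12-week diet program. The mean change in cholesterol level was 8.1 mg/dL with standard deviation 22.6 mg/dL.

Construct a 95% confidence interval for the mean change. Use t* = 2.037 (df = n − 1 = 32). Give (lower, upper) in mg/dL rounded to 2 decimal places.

(0.09, 16.11)

Paired design: SE = s_d/√n = 22.6/√33 = 3.9342.
t* = 2.037; margin of error = 2.037 × 3.9342 = 8.0140.
8.1 ± 8.0140 → (0.09, 16.11).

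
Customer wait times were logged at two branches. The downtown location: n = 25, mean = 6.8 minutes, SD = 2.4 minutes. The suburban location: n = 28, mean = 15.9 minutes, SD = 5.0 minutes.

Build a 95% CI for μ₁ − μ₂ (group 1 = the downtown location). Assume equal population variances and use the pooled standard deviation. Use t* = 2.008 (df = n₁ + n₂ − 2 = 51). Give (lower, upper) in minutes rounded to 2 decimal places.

(-11.31, -6.89)

s_p = √[((n₁−1)s₁² + (n₂−1)s₂²)/(n₁+n₂−2)] = √[(24·2.4² + 27·5.0²)/51] = 3.9932.
SE = 3.9932·√(1/25 + 1/28) = 1.0988.
With t* = 2.008, margin = 2.008 × 1.0988 = 2.2064.
x̄₁ − x̄₂ = 6.8 − 15.9 = -9.1000; interval -9.1000 ± 2.2064 = (-11.31, -6.89).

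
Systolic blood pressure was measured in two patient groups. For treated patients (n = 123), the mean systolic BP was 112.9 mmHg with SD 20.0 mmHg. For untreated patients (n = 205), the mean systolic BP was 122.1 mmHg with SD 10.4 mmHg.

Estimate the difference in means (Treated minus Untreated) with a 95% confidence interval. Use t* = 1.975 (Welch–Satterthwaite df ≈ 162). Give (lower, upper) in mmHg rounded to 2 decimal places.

(-13.04, -5.36)

SE₁ = s₁/√n₁ = 20.0/√123 = 1.8033; SE₂ = 10.4/√205 = 0.7264.
Independent samples, unequal variances: SE_diff = √(SE₁² + SE₂²) = √(3.25189089 + 0.52765696) = 1.9441.
t* = 1.975, so margin of error = 1.975 × 1.9441 = 3.8396.
Difference in means = 112.9 − 122.1 = -9.2000.
-9.2000 ± 3.8396 → (-13.04, -5.36).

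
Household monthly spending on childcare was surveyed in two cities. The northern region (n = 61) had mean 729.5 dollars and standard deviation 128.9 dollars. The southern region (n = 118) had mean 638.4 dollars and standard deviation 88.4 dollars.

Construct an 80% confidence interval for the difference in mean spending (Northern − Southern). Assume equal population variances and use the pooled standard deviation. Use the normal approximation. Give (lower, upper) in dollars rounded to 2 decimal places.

Pooled variance s_p² = [60·128.9² + 117·88.4²] / (61+118−2) = 10797.8312, so s_p = 103.9126.
SE_diff = s_p·√(1/n₁ + 1/n₂) = 103.9126·√(1/61 + 1/118) = 16.3866.
z* = 1.282; margin = 1.282 × 16.3866 = 21.0076.
Difference = 729.5 − 638.4 = 91.1000.
91.1000 ± 21.0076 → (70.09, 112.11).

(70.09, 112.11)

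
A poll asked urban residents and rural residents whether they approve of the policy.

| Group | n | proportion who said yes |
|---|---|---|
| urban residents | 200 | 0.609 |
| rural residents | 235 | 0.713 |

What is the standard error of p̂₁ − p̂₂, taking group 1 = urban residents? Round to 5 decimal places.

0.04540

Each SE is √(p̂(1−p̂)/n): √(0.6090·0.3910/200) = 0.03450 and √(0.7130·0.2870/235) = 0.02951.
SE(p̂₁ − p̂₂) = √(SE₁² + SE₂²) = √(0.00119025 + 0.0008708401) = 0.04540, since the two samples are independent.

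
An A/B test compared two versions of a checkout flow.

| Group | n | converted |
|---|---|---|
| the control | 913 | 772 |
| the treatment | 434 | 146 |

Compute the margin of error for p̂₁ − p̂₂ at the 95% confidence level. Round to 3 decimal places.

0.050

First, p̂₁ = 772/913 = 0.8456; p̂₂ = 146/434 = 0.3364.
The two standard errors are √(0.8456×0.1544/913) = 0.01196 and √(0.3364×0.6636/434) = 0.02268.
Because the samples are independent, SE_diff = √(0.01196² + 0.02268²) = 0.02564.
Using z* = 1.960 for 95%, ME = 1.960 × 0.02564 = 0.05025.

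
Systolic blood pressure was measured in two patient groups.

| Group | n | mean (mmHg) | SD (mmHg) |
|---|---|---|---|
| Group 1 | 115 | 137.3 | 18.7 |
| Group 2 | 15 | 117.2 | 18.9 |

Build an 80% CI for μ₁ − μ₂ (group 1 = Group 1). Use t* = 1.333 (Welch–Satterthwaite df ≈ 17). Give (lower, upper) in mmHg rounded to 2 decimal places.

Standard errors of each mean: 18.7/√115 = 1.7438 and 18.9/√15 = 4.8800.
SE(x̄₁ − x̄₂) = √(1.7438² + 4.8800²) = 5.1822 for independent samples with unequal variances.
With t* = 1.333, the margin is 1.333 × 5.1822 = 6.9079.
x̄₁ − x̄₂ = 137.3 − 117.2 = 20.1000; the interval is 20.1000 ± 6.9079 = (13.19, 27.01).

(13.19, 27.01)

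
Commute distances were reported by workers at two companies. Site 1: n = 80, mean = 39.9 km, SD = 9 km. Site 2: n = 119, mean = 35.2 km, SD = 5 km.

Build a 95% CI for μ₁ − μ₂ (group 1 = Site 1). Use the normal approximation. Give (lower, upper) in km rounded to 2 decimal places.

SE₁ = s₁/√n₁ = 9/√80 = 1.0062; SE₂ = 5/√119 = 0.4583.
Independent samples, unequal variances: SE_diff = √(SE₁² + SE₂²) = √(1.01243844 + 0.21003889) = 1.1057.
z* = 1.960, so margin of error = 1.960 × 1.1057 = 2.1672.
Difference in means = 39.9 − 35.2 = 4.7000.
4.7000 ± 2.1672 → (2.53, 6.87).

(2.53, 6.87)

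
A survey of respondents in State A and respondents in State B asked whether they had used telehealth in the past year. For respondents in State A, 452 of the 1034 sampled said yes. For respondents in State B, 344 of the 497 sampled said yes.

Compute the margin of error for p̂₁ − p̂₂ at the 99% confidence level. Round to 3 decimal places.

0.067

First, p̂₁ = 452/1034 = 0.4371; p̂₂ = 344/497 = 0.6922.
The two standard errors are √(0.4371×0.5629/1034) = 0.01543 and √(0.6922×0.3078/497) = 0.02070.
Because the samples are independent, SE_diff = √(0.01543² + 0.02070²) = 0.02582.
Using z* = 2.576 for 99%, ME = 2.576 × 0.02582 = 0.06651.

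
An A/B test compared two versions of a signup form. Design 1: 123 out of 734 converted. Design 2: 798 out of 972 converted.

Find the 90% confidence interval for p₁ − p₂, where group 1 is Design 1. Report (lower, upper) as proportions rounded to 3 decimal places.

Sample proportions: 123/734 = 0.1676, 798/972 = 0.8210.
Each SE is √(p̂(1−p̂)/n): √(0.1676·0.8324/734) = 0.01379 and √(0.8210·0.1790/972) = 0.01230.
SE(p̂₁ − p̂₂) = √(SE₁² + SE₂²) = √(0.0001901641 + 0.00015129) = 0.01848, since the two samples are independent.
At 90% confidence z* = 1.645; margin = 1.645 × 0.01848 = 0.03040.
The difference is 0.1676 − 0.8210 = -0.6534, so the interval is -0.6534 ± 0.03040 = (-0.684, -0.623).

(-0.684, -0.623)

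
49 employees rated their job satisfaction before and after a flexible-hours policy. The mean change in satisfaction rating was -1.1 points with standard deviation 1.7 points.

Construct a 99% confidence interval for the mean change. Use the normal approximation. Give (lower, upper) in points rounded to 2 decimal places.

(-1.73, -0.47)

This is a matched-pairs design, so SE = s_d/√n = 1.7/√49 = 0.2429.
Margin = 2.576 × 0.2429 = 0.6257; the interval is -1.1 ± 0.6257 = (-1.73, -0.47).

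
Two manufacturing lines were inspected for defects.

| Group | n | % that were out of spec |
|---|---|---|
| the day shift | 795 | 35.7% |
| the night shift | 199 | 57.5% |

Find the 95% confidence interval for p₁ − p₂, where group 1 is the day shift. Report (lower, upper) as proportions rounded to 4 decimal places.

(-0.2943, -0.1417)

The two standard errors are √(0.3570×0.6430/795) = 0.01699 and √(0.5750×0.4250/199) = 0.03504.
Because the samples are independent, SE_diff = √(0.01699² + 0.03504²) = 0.03894.
Using z* = 1.960 for 95%, ME = 1.960 × 0.03894 = 0.07632.
p̂₁ − p̂₂ = -0.2180; interval -0.2180 ± 0.07632 gives (-0.2943, -0.1417).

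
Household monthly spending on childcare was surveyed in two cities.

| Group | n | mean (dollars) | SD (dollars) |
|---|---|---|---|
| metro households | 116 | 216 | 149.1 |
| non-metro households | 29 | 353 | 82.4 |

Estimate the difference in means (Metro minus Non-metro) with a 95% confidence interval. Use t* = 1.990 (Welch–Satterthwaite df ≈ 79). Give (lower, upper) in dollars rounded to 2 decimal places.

(-178.06, -95.94)

SE₁ = s₁/√n₁ = 149.1/√116 = 13.8436; SE₂ = 82.4/√29 = 15.3013.
Independent samples, unequal variances: SE_diff = √(SE₁² + SE₂²) = √(191.64526096 + 234.12978169) = 20.6343.
t* = 1.990, so margin of error = 1.990 × 20.6343 = 41.0623.
Difference in means = 216 − 353 = -137.0000.
-137.0000 ± 41.0623 → (-178.06, -95.94).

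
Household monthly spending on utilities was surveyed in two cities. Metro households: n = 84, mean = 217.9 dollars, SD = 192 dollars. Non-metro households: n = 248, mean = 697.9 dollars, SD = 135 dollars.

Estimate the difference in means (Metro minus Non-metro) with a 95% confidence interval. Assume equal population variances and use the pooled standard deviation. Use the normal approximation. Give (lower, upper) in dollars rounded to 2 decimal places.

Pooled variance s_p² = [83·192² + 247·135²] / (84+248−2) = 22912.9909, so s_p = 151.3704.
SE_diff = s_p·√(1/n₁ + 1/n₂) = 151.3704·√(1/84 + 1/248) = 19.1093.
z* = 1.960; margin = 1.960 × 19.1093 = 37.4542.
Difference = 217.9 − 697.9 = -480.0000.
-480.0000 ± 37.4542 → (-517.45, -442.55).

(-517.45, -442.55)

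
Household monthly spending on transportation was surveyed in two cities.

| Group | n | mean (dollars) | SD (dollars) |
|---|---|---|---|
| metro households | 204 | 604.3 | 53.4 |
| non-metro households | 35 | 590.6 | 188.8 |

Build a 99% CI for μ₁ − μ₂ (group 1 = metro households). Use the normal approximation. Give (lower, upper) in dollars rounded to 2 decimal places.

SE₁ = s₁/√n₁ = 53.4/√204 = 3.7387; SE₂ = 188.8/√35 = 31.9130.
Independent samples, unequal variances: SE_diff = √(SE₁² + SE₂²) = √(13.97787769 + 1018.439569) = 32.1313.
z* = 2.576, so margin of error = 2.576 × 32.1313 = 82.7702.
Difference in means = 604.3 − 590.6 = 13.7000.
13.7000 ± 82.7702 → (-69.07, 96.47).

(-69.07, 96.47)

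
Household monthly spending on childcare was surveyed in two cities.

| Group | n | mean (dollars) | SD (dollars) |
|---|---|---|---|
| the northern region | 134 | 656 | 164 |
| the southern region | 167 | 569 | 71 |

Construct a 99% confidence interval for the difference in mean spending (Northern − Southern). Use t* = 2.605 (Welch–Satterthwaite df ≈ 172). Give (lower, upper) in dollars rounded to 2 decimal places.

SE₁ = s₁/√n₁ = 164/√134 = 14.1674; SE₂ = 71/√167 = 5.4941.
Independent samples, unequal variances: SE_diff = √(SE₁² + SE₂²) = √(200.71522276 + 30.18513481) = 15.1954.
t* = 2.605, so margin of error = 2.605 × 15.1954 = 39.5840.
Difference in means = 656 − 569 = 87.0000.
87.0000 ± 39.5840 → (47.42, 126.58).

(47.42, 126.58)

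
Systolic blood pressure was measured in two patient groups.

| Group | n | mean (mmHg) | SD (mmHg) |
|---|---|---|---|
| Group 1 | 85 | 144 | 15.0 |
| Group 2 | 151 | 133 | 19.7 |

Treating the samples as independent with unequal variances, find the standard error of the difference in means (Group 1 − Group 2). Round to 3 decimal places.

2.284

SE₁ = s₁/√n₁ = 15.0/√85 = 1.6270; SE₂ = 19.7/√151 = 1.6032.
Independent samples, unequal variances: SE_diff = √(SE₁² + SE₂²) = √(2.647129 + 2.57025024) = 2.2842.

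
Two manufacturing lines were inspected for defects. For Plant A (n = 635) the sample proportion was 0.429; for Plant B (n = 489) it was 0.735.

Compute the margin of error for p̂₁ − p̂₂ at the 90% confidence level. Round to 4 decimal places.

0.0461

SE₁ = √(p̂₁(1−p̂₁)/n₁) = √(0.4290·0.5710/635) = 0.01964; SE₂ = √(0.7350·0.2650/489) = 0.01996.
Independent samples: SE of the difference = √(SE₁² + SE₂²) = √(0.0003857296 + 0.0003984016) = 0.02800.
z* for 90% confidence is 1.645, so the margin of error is 1.645 × 0.02800 = 0.04606.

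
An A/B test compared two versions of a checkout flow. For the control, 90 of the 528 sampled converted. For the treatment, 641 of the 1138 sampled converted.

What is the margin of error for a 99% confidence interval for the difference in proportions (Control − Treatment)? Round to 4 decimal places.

0.0567

p̂₁ = 90/528 = 0.1705 and p̂₂ = 641/1138 = 0.5633.
SE₁ = √(p̂₁(1−p̂₁)/n₁) = √(0.1705·0.8295/528) = 0.01637; SE₂ = √(0.5633·0.4367/1138) = 0.01470.
Independent samples: SE of the difference = √(SE₁² + SE₂²) = √(0.0002679769 + 0.00021609) = 0.02200.
z* for 99% confidence is 2.576, so the margin of error is 2.576 × 0.02200 = 0.05667.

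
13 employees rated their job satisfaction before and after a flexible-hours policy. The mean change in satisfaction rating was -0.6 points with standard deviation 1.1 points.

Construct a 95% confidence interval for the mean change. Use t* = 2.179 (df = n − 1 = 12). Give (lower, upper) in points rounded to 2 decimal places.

Paired design: SE = s_d/√n = 1.1/√13 = 0.3051.
t* = 2.179; margin of error = 2.179 × 0.3051 = 0.6648.
-0.6 ± 0.6648 → (-1.26, 0.06).

(-1.26, 0.06)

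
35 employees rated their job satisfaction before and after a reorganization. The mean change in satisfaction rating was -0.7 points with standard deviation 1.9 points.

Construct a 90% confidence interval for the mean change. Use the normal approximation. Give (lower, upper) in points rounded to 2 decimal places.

(-1.23, -0.17)

Paired design: SE = s_d/√n = 1.9/√35 = 0.3212.
z* = 1.645; margin of error = 1.645 × 0.3212 = 0.5284.
-0.7 ± 0.5284 → (-1.23, -0.17).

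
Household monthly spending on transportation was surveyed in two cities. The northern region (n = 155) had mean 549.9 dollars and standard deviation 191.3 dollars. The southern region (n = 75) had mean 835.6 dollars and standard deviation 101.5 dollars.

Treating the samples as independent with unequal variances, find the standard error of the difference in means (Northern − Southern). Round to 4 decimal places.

19.3252

SE₁ = s₁/√n₁ = 191.3/√155 = 15.3656; SE₂ = 101.5/√75 = 11.7202.
Independent samples, unequal variances: SE_diff = √(SE₁² + SE₂²) = √(236.10166336 + 137.36308804) = 19.3252.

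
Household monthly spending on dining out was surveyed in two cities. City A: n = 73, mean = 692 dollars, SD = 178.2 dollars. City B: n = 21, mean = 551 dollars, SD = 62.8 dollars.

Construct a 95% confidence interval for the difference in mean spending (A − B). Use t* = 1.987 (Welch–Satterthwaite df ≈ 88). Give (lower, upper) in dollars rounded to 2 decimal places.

(91.41, 190.59)

Standard errors of each mean: 178.2/√73 = 20.8567 and 62.8/√21 = 13.7041.
SE(x̄₁ − x̄₂) = √(20.8567² + 13.7041²) = 24.9560 for independent samples with unequal variances.
With t* = 1.987, the margin is 1.987 × 24.9560 = 49.5876.
x̄₁ − x̄₂ = 692 − 551 = 141.0000; the interval is 141.0000 ± 49.5876 = (91.41, 190.59).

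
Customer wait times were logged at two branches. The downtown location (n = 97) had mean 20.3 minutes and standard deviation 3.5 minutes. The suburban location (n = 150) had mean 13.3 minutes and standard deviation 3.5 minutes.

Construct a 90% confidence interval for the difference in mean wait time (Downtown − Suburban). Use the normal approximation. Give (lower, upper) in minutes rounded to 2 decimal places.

SE₁ = s₁/√n₁ = 3.5/√97 = 0.3554; SE₂ = 3.5/√150 = 0.2858.
Independent samples, unequal variances: SE_diff = √(SE₁² + SE₂²) = √(0.12630916 + 0.08168164) = 0.4561.
z* = 1.645, so margin of error = 1.645 × 0.4561 = 0.7503.
Difference in means = 20.3 − 13.3 = 7.0000.
7.0000 ± 0.7503 → (6.25, 7.75).

(6.25, 7.75)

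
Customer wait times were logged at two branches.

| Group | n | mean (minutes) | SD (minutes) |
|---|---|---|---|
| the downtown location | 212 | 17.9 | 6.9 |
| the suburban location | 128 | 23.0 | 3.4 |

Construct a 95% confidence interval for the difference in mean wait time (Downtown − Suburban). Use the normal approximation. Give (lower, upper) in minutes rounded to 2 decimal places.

Per-group SEs: s₁/√n₁ = 6.9/√212 = 0.4739, s₂/√n₂ = 3.4/√128 = 0.3005.
Unpooled SE of the difference: √(0.22458121 + 0.09030025) = 0.5611.
Margin of error = z* · SE = 1.960 × 0.5611 = 1.0998.
x̄₁ − x̄₂ = 17.9 − 23.0 = -5.1000.
CI: -5.1000 ± 1.0998 = (-6.20, -4.00).

(-6.20, -4.00)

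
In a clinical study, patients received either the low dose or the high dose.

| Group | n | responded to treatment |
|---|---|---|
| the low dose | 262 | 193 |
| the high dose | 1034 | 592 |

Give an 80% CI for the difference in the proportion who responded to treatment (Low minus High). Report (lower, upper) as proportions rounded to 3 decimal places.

First, p̂₁ = 193/262 = 0.7366; p̂₂ = 592/1034 = 0.5725.
The two standard errors are √(0.7366×0.2634/262) = 0.02721 and √(0.5725×0.4275/1034) = 0.01538.
Because the samples are independent, SE_diff = √(0.02721² + 0.01538²) = 0.03126.
Using z* = 1.282 for 80%, ME = 1.282 × 0.03126 = 0.04008.
p̂₁ − p̂₂ = 0.1641; interval 0.1641 ± 0.04008 gives (0.124, 0.204).

(0.124, 0.204)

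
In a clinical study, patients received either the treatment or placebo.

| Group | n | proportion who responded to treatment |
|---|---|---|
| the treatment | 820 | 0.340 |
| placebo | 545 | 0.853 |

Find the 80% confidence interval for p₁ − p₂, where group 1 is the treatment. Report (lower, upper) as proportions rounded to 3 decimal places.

(-0.542, -0.484)

SE₁ = √(p̂₁(1−p̂₁)/n₁) = √(0.3400·0.6600/820) = 0.01654; SE₂ = √(0.8530·0.1470/545) = 0.01517.
Independent samples: SE of the difference = √(SE₁² + SE₂²) = √(0.0002735716 + 0.0002301289) = 0.02244.
z* for 80% confidence is 1.282, so the margin of error is 1.282 × 0.02244 = 0.02877.
Point estimate p̂₁ − p̂₂ = 0.3400 − 0.8530 = -0.5130.
-0.5130 ± 0.02877 → (-0.542, -0.484).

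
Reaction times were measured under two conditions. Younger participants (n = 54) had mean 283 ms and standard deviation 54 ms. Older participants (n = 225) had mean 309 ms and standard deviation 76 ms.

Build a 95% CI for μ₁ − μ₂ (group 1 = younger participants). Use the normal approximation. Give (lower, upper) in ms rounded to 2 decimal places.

(-43.49, -8.51)

SE₁ = s₁/√n₁ = 54/√54 = 7.3485; SE₂ = 76/√225 = 5.0667.
Independent samples, unequal variances: SE_diff = √(SE₁² + SE₂²) = √(54.00045225 + 25.67144889) = 8.9259.
z* = 1.960, so margin of error = 1.960 × 8.9259 = 17.4948.
Difference in means = 283 − 309 = -26.0000.
-26.0000 ± 17.4948 → (-43.49, -8.51).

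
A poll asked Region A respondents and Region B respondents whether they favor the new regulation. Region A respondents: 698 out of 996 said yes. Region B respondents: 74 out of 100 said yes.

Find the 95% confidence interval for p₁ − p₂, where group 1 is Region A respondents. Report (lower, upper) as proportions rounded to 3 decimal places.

(-0.130, 0.051)

p̂₁ = 698/996 = 0.7008 and p̂₂ = 74/100 = 0.7400.
SE₁ = √(p̂₁(1−p̂₁)/n₁) = √(0.7008·0.2992/996) = 0.01451; SE₂ = √(0.7400·0.2600/100) = 0.04386.
Independent samples: SE of the difference = √(SE₁² + SE₂²) = √(0.0002105401 + 0.0019236996) = 0.04620.
z* for 95% confidence is 1.960, so the margin of error is 1.960 × 0.04620 = 0.09055.
Point estimate p̂₁ − p̂₂ = 0.7008 − 0.7400 = -0.0392.
-0.0392 ± 0.09055 → (-0.130, 0.051).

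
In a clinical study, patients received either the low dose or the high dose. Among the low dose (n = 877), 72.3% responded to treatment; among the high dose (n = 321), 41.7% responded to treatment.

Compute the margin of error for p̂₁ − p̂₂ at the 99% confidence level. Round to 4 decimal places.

0.0809

Each SE is √(p̂(1−p̂)/n): √(0.7230·0.2770/877) = 0.01511 and √(0.4170·0.5830/321) = 0.02752.
SE(p̂₁ − p̂₂) = √(SE₁² + SE₂²) = √(0.0002283121 + 0.0007573504) = 0.03140, since the two samples are independent.
At 99% confidence z* = 2.576; margin = 2.576 × 0.03140 = 0.08089.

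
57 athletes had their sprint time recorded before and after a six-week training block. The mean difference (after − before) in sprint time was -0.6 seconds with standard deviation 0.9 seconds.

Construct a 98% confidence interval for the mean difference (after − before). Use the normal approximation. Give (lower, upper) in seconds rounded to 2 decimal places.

This is a matched-pairs design, so SE = s_d/√n = 0.9/√57 = 0.1192.
Margin = 2.326 × 0.1192 = 0.2773; the interval is -0.6 ± 0.2773 = (-0.88, -0.32).

(-0.88, -0.32)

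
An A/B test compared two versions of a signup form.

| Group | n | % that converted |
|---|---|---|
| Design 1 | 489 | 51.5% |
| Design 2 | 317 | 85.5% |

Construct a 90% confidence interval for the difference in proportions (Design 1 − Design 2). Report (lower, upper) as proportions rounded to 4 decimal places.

SE₁ = √(p̂₁(1−p̂₁)/n₁) = √(0.5150·0.4850/489) = 0.02260; SE₂ = √(0.8550·0.1450/317) = 0.01978.
Independent samples: SE of the difference = √(SE₁² + SE₂²) = √(0.00051076 + 0.0003912484) = 0.03003.
z* for 90% confidence is 1.645, so the margin of error is 1.645 × 0.03003 = 0.04940.
Point estimate p̂₁ − p̂₂ = 0.5150 − 0.8550 = -0.3400.
-0.3400 ± 0.04940 → (-0.3894, -0.2906).

(-0.3894, -0.2906)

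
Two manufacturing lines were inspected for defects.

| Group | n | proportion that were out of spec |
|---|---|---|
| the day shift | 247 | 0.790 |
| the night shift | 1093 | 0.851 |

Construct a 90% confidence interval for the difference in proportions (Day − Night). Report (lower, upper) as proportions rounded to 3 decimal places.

The two standard errors are √(0.7900×0.2100/247) = 0.02592 and √(0.8510×0.1490/1093) = 0.01077.
Because the samples are independent, SE_diff = √(0.02592² + 0.01077²) = 0.02807.
Using z* = 1.645 for 90%, ME = 1.645 × 0.02807 = 0.04618.
p̂₁ − p̂₂ = -0.0610; interval -0.0610 ± 0.04618 gives (-0.107, -0.015).

(-0.107, -0.015)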